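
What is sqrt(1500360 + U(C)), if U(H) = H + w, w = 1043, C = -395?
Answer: 4*sqrt(93813) ≈ 1225.2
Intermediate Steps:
U(H) = 1043 + H (U(H) = H + 1043 = 1043 + H)
sqrt(1500360 + U(C)) = sqrt(1500360 + (1043 - 395)) = sqrt(1500360 + 648) = sqrt(1501008) = 4*sqrt(93813)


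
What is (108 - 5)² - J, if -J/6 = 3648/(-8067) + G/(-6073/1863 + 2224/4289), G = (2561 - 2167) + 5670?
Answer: -157051432872007/58899277865 ≈ -2666.4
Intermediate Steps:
G = 6064 (G = 394 + 5670 = 6064)
J = 781913871741792/58899277865 (J = -6*(3648/(-8067) + 6064/(-6073/1863 + 2224/4289)) = -6*(3648*(-1/8067) + 6064/(-6073*1/1863 + 2224*(1/4289))) = -6*(-1216/2689 + 6064/(-6073/1863 + 2224/4289)) = -6*(-1216/2689 + 6064/(-21903785/7990407)) = -6*(-1216/2689 + 6064*(-7990407/21903785)) = -6*(-1216/2689 - 48453828048/21903785) = -6*(-130318978623632/58899277865) = 781913871741792/58899277865 ≈ 13275.)
(108 - 5)² - J = (108 - 5)² - 1*781913871741792/58899277865 = 103² - 781913871741792/58899277865 = 10609 - 781913871741792/58899277865 = -157051432872007/58899277865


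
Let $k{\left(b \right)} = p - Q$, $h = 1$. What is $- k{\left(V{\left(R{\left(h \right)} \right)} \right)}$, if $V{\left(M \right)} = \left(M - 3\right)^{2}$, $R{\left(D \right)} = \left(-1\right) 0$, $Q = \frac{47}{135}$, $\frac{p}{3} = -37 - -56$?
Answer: $- \frac{7648}{135} \approx -56.652$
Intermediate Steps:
$p = 57$ ($p = 3 \left(-37 - -56\right) = 3 \left(-37 + 56\right) = 3 \cdot 19 = 57$)
$Q = \frac{47}{135}$ ($Q = 47 \cdot \frac{1}{135} = \frac{47}{135} \approx 0.34815$)
$R{\left(D \right)} = 0$
$V{\left(M \right)} = \left(-3 + M\right)^{2}$
$k{\left(b \right)} = \frac{7648}{135}$ ($k{\left(b \right)} = 57 - \frac{47}{135} = \frac{7648}{135}$)
$- k{\left(V{\left(R{\left(h \right)} \right)} \right)} = \left(-1\right) \frac{7648}{135} = - \frac{7648}{135}$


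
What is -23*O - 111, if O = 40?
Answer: -1031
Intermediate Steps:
-23*O - 111 = -23*40 - 111 = -920 - 111 = -1031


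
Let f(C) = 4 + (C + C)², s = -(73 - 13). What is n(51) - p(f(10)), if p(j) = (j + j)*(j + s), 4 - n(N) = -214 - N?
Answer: -277683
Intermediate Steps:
n(N) = 218 + N (n(N) = 4 - (-214 - N) = 4 + (214 + N) = 218 + N)
s = -60 (s = -1*60 = -60)
f(C) = 4 + 4*C² (f(C) = 4 + (2*C)² = 4 + 4*C²)
p(j) = 2*j*(-60 + j) (p(j) = (j + j)*(j - 60) = (2*j)*(-60 + j) = 2*j*(-60 + j))
n(51) - p(f(10)) = (218 + 51) - 2*(4 + 4*10²)*(-60 + (4 + 4*10²)) = 269 - 2*(4 + 4*100)*(-60 + (4 + 4*100)) = 269 - 2*(4 + 400)*(-60 + (4 + 400)) = 269 - 2*404*(-60 + 404) = 269 - 2*404*344 = 269 - 1*277952 = 269 - 277952 = -277683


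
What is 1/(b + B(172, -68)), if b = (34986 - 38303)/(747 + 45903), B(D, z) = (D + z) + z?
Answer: 46650/1676083 ≈ 0.027833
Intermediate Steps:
B(D, z) = D + 2*z
b = -3317/46650 ≈ -0.071104
1/(b + B(172, -68)) = 1/(-3317/46650 + (172 + 2*(-68))) = 1/(-3317/46650 + (172 - 136)) = 1/(-3317/46650 + 36) = 1/(1676083/46650) = 46650/1676083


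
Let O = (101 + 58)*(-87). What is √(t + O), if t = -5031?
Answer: 12*I*√131 ≈ 137.35*I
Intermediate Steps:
O = -13833 (O = 159*(-87) = -13833)
√(t + O) = √(-5031 - 13833) = √(-18864) = 12*I*√131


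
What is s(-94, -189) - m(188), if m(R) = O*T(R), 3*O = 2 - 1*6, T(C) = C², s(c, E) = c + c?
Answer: 140812/3 ≈ 46937.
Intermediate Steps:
s(c, E) = 2*c
O = -4/3 (O = (2 - 1*6)/3 = (2 - 6)/3 = (⅓)*(-4) = -4/3 ≈ -1.3333)
m(R) = -4*R²/3
s(-94, -189) - m(188) = 2*(-94) - (-4)*188²/3 = -188 - (-4)*35344/3 = -188 - 1*(-141376/3) = -188 + 141376/3 = 140812/3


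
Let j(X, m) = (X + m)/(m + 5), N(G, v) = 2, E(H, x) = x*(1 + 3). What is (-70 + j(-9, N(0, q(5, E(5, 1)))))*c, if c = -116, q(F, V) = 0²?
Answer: 8236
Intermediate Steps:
E(H, x) = 4*x (E(H, x) = x*4 = 4*x)
q(F, V) = 0
j(X, m) = (X + m)/(5 + m)
(-70 + j(-9, N(0, q(5, E(5, 1)))))*c = (-70 + (-9 + 2)/(5 + 2))*(-116) = (-70 - 7/7)*(-116) = (-70 + (⅐)*(-7))*(-116) = (-70 - 1)*(-116) = -71*(-116) = 8236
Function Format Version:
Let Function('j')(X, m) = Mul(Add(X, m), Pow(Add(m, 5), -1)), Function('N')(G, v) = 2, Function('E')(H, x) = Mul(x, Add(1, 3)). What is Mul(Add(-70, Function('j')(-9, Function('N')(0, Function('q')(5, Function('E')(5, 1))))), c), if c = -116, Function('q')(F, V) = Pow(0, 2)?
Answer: 8236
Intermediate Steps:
Function('E')(H, x) = Mul(4, x) (Function('E')(H, x) = Mul(x, 4) = Mul(4, x))
Function('q')(F, V) = 0
Function('j')(X, m) = Mul(Pow(Add(5, m), -1), Add(X, m)) (Function('j')(X, m) = Mul(Add(X, m), Pow(Add(5, m), -1)) = Mul(Pow(Add(5, m), -1), Add(X, m)))
Mul(Add(-70, Function('j')(-9, Function('N')(0, Function('q')(5, Function('E')(5, 1))))), c) = Mul(Add(-70, Mul(Pow(Add(5, 2), -1), Add(-9, 2))), -116) = Mul(Add(-70, Mul(Pow(7, -1), -7)), -116) = Mul(Add(-70, Mul(Rational(1, 7), -7)), -116) = Mul(Add(-70, -1), -116) = Mul(-71, -116) = 8236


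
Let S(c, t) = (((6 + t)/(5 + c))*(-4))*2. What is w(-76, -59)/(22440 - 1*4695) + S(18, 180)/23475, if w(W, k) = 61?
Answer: 435391/638731275 ≈ 0.00068165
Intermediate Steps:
S(c, t) = -8*(6 + t)/(5 + c) (S(c, t) = (((6 + t)/(5 + c))*(-4))*2 = -4*(6 + t)/(5 + c)*2 = -8*(6 + t)/(5 + c))
w(-76, -59)/(22440 - 1*4695) + S(18, 180)/23475 = 61/(22440 - 1*4695) + (8*(-6 - 1*180)/(5 + 18))/23475 = 61/(22440 - 4695) + (8*(-6 - 180)/23)*(1/23475) = 61/17745 + (8*(1/23)*(-186))*(1/23475) = 61*(1/17745) - 1488/23*1/23475 = 61/17745 - 496/179975 = 435391/638731275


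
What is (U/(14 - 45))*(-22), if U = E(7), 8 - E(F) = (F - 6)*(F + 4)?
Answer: -66/31 ≈ -2.1290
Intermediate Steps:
E(F) = 8 - (-6 + F)*(4 + F) (E(F) = 8 - (F - 6)*(F + 4) = 8 - (-6 + F)*(4 + F))
U = -3 (U = 32 - 1*7² + 2*7 = 32 - 1*49 + 14 = 32 - 49 + 14 = -3)
(U/(14 - 45))*(-22) = (-3/(14 - 45))*(-22) = (-3/(-31))*(-22) = -1/31*(-3)*(-22) = (3/31)*(-22) = -66/31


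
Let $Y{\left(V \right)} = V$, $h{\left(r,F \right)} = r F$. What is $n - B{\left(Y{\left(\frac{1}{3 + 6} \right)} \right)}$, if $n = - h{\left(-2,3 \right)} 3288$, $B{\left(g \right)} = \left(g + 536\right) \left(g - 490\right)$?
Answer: $\frac{22871393}{81} \approx 2.8236 \cdot 10^{5}$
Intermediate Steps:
$h{\left(r,F \right)} = F r$
$B{\left(g \right)} = \left(-490 + g\right) \left(536 + g\right)$ ($B{\left(g \right)} = \left(536 + g\right) \left(-490 + g\right) = \left(-490 + g\right) \left(536 + g\right)$)
$n = 19728$ ($n = - 3 \left(-2\right) 3288 = \left(-1\right) \left(-6\right) 3288 = 6 \cdot 3288 = 19728$)
$n - B{\left(Y{\left(\frac{1}{3 + 6} \right)} \right)} = 19728 - \left(-262640 + \left(\frac{1}{3 + 6}\right)^{2} + \frac{46}{3 + 6}\right) = 19728 - \left(-262640 + \left(\frac{1}{9}\right)^{2} + \frac{46}{9}\right) = 19728 - \left(-262640 + \left(\frac{1}{9}\right)^{2} + 46 \cdot \frac{1}{9}\right) = 19728 - \left(-262640 + \frac{1}{81} + \frac{46}{9}\right) = 19728 - - \frac{21273425}{81} = 19728 + \frac{21273425}{81} = \frac{22871393}{81}$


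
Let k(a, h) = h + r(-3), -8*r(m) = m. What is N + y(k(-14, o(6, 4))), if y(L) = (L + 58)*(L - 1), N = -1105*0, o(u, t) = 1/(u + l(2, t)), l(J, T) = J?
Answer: -117/4 ≈ -29.250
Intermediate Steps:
r(m) = -m/8
o(u, t) = 1/(2 + u) (o(u, t) = 1/(u + 2) = 1/(2 + u))
N = 0
k(a, h) = 3/8 + h (k(a, h) = h - 1/8*(-3) = h + 3/8 = 3/8 + h)
y(L) = (-1 + L)*(58 + L) (y(L) = (58 + L)*(-1 + L) = (-1 + L)*(58 + L))
N + y(k(-14, o(6, 4))) = 0 + (-58 + (3/8 + 1/(2 + 6))**2 + 57*(3/8 + 1/(2 + 6))) = 0 + (-58 + (3/8 + 1/8)**2 + 57*(3/8 + 1/8)) = 0 + (-58 + (1/2)**2 + 57*(1/2)) = 0 + (-58 + 1/4 + 57/2) = 0 - 117/4 = -117/4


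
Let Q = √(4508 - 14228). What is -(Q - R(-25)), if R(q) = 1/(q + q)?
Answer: -1/50 - 18*I*√30 ≈ -0.02 - 98.59*I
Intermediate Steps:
R(q) = 1/(2*q)
Q = 18*I*√30 (Q = √(-9720) = 18*I*√30 ≈ 98.59*I)
-(Q - R(-25)) = -(18*I*√30 - 1/(2*(-25))) = -(18*I*√30 - (-1)/(2*25)) = -(18*I*√30 - 1*(-1/50)) = -(18*I*√30 + 1/50) = -(1/50 + 18*I*√30) = -1/50 - 18*I*√30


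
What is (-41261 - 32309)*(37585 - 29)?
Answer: -2762994920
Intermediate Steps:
(-41261 - 32309)*(37585 - 29) = -73570*37556 = -2762994920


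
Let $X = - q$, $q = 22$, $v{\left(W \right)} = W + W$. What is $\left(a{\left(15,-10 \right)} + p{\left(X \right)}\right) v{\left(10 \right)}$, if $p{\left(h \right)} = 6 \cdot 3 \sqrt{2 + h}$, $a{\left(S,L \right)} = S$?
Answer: $300 + 720 i \sqrt{5} \approx 300.0 + 1610.0 i$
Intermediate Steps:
$v{\left(W \right)} = 2 W$
$X = -22$ ($X = \left(-1\right) 22 = -22$)
$p{\left(h \right)} = 18 \sqrt{2 + h}$
$\left(a{\left(15,-10 \right)} + p{\left(X \right)}\right) v{\left(10 \right)} = \left(15 + 18 \sqrt{2 - 22}\right) 2 \cdot 10 = \left(15 + 18 \sqrt{-20}\right) 20 = \left(15 + 18 \cdot 2 i \sqrt{5}\right) 20 = \left(15 + 36 i \sqrt{5}\right) 20 = 300 + 720 i \sqrt{5}$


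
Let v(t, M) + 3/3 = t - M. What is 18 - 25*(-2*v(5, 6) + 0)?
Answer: -82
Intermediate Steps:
v(t, M) = -1 + t - M (v(t, M) = -1 + (t - M) = -1 + t - M)
18 - 25*(-2*v(5, 6) + 0) = 18 - 25*(-2*(-1 + 5 - 1*6) + 0) = 18 - 25*(-2*(-1 + 5 - 6) + 0) = 18 - 25*(-2*(-2) + 0) = 18 - 25*(4 + 0) = 18 - 25*4 = 18 - 100 = -82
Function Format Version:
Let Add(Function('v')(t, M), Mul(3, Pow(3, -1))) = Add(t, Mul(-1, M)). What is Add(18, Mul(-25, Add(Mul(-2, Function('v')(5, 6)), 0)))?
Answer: -82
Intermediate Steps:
Function('v')(t, M) = Add(-1, t, Mul(-1, M)) (Function('v')(t, M) = Add(-1, Add(t, Mul(-1, M))) = Add(-1, t, Mul(-1, M)))
Add(18, Mul(-25, Add(Mul(-2, Function('v')(5, 6)), 0))) = Add(18, Mul(-25, Add(Mul(-2, Add(-1, 5, Mul(-1, 6))), 0))) = Add(18, Mul(-25, Add(Mul(-2, Add(-1, 5, -6)), 0))) = Add(18, Mul(-25, Add(Mul(-2, -2), 0))) = Add(18, Mul(-25, Add(4, 0))) = Add(18, Mul(-25, 4)) = Add(18, -100) = -82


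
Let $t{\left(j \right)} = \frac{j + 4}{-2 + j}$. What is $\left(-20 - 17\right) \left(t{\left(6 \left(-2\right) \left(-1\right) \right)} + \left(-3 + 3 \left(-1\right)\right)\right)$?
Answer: $\frac{814}{5} \approx 162.8$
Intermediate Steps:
$t{\left(j \right)} = \frac{4 + j}{-2 + j}$
$\left(-20 - 17\right) \left(t{\left(6 \left(-2\right) \left(-1\right) \right)} + \left(-3 + 3 \left(-1\right)\right)\right) = \left(-20 - 17\right) \left(\frac{4 + 6 \left(-2\right) \left(-1\right)}{-2 + 6 \left(-2\right) \left(-1\right)} + \left(-3 + 3 \left(-1\right)\right)\right) = - 37 \left(\frac{4 - -12}{-2 - -12} - 6\right) = - 37 \left(\frac{4 + 12}{-2 + 12} - 6\right) = - 37 \left(\frac{1}{10} \cdot 16 - 6\right) = - 37 \left(\frac{8}{5} - 6\right) = \left(-37\right) \left(- \frac{22}{5}\right) = \frac{814}{5}$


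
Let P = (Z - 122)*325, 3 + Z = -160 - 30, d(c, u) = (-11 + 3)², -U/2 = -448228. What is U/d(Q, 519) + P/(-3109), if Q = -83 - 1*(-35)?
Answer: 349204213/24872 ≈ 14040.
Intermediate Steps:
U = 896456 (U = -2*(-448228) = 896456)
Q = -48 (Q = -83 + 35 = -48)
d(c, u) = 64 (d(c, u) = (-8)² = 64)
Z = -193 (Z = -3 + (-160 - 30) = -3 - 190 = -193)
P = -102375 (P = (-193 - 122)*325 = -315*325 = -102375)
U/d(Q, 519) + P/(-3109) = 896456/64 - 102375/(-3109) = 896456*(1/64) - 102375*(-1/3109) = 112057/8 + 102375/3109 = 349204213/24872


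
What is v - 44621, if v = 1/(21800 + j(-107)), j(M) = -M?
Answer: -977512246/21907 ≈ -44621.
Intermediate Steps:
v = 1/21907 (v = 1/(21800 - 1*(-107)) = 1/(21800 + 107) = 1/21907 ≈ 4.5647e-5)
v - 44621 = 1/21907 - 44621 = -977512246/21907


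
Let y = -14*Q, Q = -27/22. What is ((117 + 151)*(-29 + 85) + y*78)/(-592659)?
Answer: -179830/6519249 ≈ -0.027584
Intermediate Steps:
Q = -27/22 (Q = -27*1/22 = -27/22 ≈ -1.2273)
y = 189/11 (y = -14*(-27/22) = 189/11 ≈ 17.182)
((117 + 151)*(-29 + 85) + y*78)/(-592659) = ((117 + 151)*(-29 + 85) + (189/11)*78)/(-592659) = (268*56 + 14742/11)*(-1/592659) = (15008 + 14742/11)*(-1/592659) = (179830/11)*(-1/592659) = -179830/6519249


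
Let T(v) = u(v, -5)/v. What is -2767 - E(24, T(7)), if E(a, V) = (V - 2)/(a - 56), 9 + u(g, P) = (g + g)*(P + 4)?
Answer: -619845/224 ≈ -2767.2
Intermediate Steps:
u(g, P) = -9 + 2*g*(4 + P) (u(g, P) = -9 + (g + g)*(P + 4) = -9 + (2*g)*(4 + P) = -9 + 2*g*(4 + P))
T(v) = (-9 - 2*v)/v (T(v) = (-9 + 8*v + 2*(-5)*v)/v = (-9 + 8*v - 10*v)/v = (-9 - 2*v)/v)
E(a, V) = (-2 + V)/(-56 + a)
-2767 - E(24, T(7)) = -2767 - (-2 + (-2 - 9/7))/(-56 + 24) = -2767 - (-2 + (-2 - 9*⅐))/(-32) = -2767 - (-1)*(-2 + (-2 - 9/7))/32 = -2767 - (-1)*(-2 - 23/7)/32 = -2767 - (-1)*(-37)/(32*7) = -2767 - 1*37/224 = -2767 - 37/224 = -619845/224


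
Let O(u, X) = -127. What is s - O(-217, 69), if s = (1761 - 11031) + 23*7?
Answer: -8982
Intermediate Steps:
s = -9109 (s = -9270 + 161 = -9109)
s - O(-217, 69) = -9109 - 1*(-127) = -9109 + 127 = -8982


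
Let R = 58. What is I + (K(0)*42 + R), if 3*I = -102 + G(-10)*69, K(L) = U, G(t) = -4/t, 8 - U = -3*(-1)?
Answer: 1216/5 ≈ 243.20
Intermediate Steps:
U = 5 (U = 8 - (-3)*(-1) = 8 - 1*3 = 8 - 3 = 5)
K(L) = 5
I = -124/5 (I = (-102 - 4/(-10)*69)/3 = (-102 - 4*(-1/10)*69)/3 = (-102 + (2/5)*69)/3 = (-102 + 138/5)/3 = (1/3)*(-372/5) = -124/5 ≈ -24.800)
I + (K(0)*42 + R) = -124/5 + (5*42 + 58) = -124/5 + (210 + 58) = -124/5 + 268 = 1216/5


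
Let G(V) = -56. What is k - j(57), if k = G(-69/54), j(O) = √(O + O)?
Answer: -56 - √114 ≈ -66.677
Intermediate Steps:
j(O) = √2*√O (j(O) = √(2*O) = √2*√O)
k = -56
k - j(57) = -56 - √2*√57 = -56 - √114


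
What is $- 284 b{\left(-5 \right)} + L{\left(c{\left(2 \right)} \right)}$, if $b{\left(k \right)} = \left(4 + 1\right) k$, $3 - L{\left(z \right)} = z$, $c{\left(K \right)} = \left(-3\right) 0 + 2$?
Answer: $7101$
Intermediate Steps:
$c{\left(K \right)} = 2$ ($c{\left(K \right)} = 0 + 2 = 2$)
$L{\left(z \right)} = 3 - z$
$b{\left(k \right)} = 5 k$
$- 284 b{\left(-5 \right)} + L{\left(c{\left(2 \right)} \right)} = - 284 \cdot 5 \left(-5\right) + \left(3 - 2\right) = \left(-284\right) \left(-25\right) + \left(3 - 2\right) = 7100 + 1 = 7101$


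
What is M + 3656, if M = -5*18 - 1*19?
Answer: 3547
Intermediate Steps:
M = -109 (M = -90 - 19 = -109)
M + 3656 = -109 + 3656 = 3547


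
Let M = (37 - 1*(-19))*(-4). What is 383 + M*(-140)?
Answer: 31743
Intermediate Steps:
M = -224 (M = (37 + 19)*(-4) = 56*(-4) = -224)
383 + M*(-140) = 383 - 224*(-140) = 383 + 31360 = 31743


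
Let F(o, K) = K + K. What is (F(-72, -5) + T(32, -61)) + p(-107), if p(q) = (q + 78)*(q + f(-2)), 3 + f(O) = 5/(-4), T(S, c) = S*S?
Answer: 16961/4 ≈ 4240.3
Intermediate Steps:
T(S, c) = S²
F(o, K) = 2*K
f(O) = -17/4 (f(O) = -3 + 5/(-4) = -3 + 5*(-¼) = -3 - 5/4 = -17/4)
p(q) = (78 + q)*(-17/4 + q) (p(q) = (q + 78)*(q - 17/4) = (78 + q)*(-17/4 + q))
(F(-72, -5) + T(32, -61)) + p(-107) = (2*(-5) + 32²) + (-663/2 + (-107)² + (295/4)*(-107)) = (-10 + 1024) + (-663/2 + 11449 - 31565/4) = 1014 + 12905/4 = 16961/4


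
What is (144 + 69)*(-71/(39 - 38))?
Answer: -15123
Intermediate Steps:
(144 + 69)*(-71/(39 - 38)) = 213*(-71/1) = 213*(-71*1) = 213*(-71) = -15123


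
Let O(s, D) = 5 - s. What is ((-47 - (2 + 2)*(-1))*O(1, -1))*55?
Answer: -9460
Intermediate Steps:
((-47 - (2 + 2)*(-1))*O(1, -1))*55 = ((-47 - (2 + 2)*(-1))*(5 - 1*1))*55 = ((-47 - 4*(-1))*(5 - 1))*55 = ((-47 - 1*(-4))*4)*55 = ((-47 + 4)*4)*55 = -43*4*55 = -172*55 = -9460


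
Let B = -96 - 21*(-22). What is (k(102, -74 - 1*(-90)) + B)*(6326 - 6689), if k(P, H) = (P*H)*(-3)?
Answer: 1644390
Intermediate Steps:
k(P, H) = -3*H*P (k(P, H) = (H*P)*(-3) = -3*H*P)
B = 366 (B = -96 + 462 = 366)
(k(102, -74 - 1*(-90)) + B)*(6326 - 6689) = (-3*(-74 - 1*(-90))*102 + 366)*(6326 - 6689) = (-3*(-74 + 90)*102 + 366)*(-363) = (-3*16*102 + 366)*(-363) = (-4896 + 366)*(-363) = -4530*(-363) = 1644390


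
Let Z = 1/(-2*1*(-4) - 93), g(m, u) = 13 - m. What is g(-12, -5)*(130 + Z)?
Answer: 55245/17 ≈ 3249.7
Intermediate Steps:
Z = -1/85 (Z = 1/(-2*(-4) - 93) = 1/(8 - 93) = 1/(-85) = -1/85 ≈ -0.011765)
g(-12, -5)*(130 + Z) = (13 - 1*(-12))*(130 - 1/85) = (13 + 12)*(11049/85) = 25*(11049/85) = 55245/17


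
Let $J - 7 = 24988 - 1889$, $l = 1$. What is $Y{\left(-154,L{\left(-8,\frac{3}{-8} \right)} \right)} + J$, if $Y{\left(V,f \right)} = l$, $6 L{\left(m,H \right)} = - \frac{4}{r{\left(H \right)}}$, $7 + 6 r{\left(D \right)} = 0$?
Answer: $23107$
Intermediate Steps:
$r{\left(D \right)} = - \frac{7}{6}$ ($r{\left(D \right)} = - \frac{7}{6} + \frac{1}{6} \cdot 0 = - \frac{7}{6} + 0 = - \frac{7}{6}$)
$L{\left(m,H \right)} = \frac{4}{7}$ ($L{\left(m,H \right)} = \frac{\left(-4\right) \frac{1}{- \frac{7}{6}}}{6} = \frac{\left(-4\right) \left(- \frac{6}{7}\right)}{6} = \frac{1}{6} \cdot \frac{24}{7} = \frac{4}{7}$)
$Y{\left(V,f \right)} = 1$
$J = 23106$ ($J = 7 + \left(24988 - 1889\right) = 7 + 23099 = 23106$)
$Y{\left(-154,L{\left(-8,\frac{3}{-8} \right)} \right)} + J = 1 + 23106 = 23107$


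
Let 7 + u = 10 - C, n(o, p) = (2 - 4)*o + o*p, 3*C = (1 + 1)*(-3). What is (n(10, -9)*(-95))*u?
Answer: 52250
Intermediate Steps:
C = -2 (C = ((1 + 1)*(-3))/3 = (2*(-3))/3 = (1/3)*(-6) = -2)
n(o, p) = -2*o + o*p
u = 5 (u = -7 + (10 - 1*(-2)) = -7 + (10 + 2) = -7 + 12 = 5)
(n(10, -9)*(-95))*u = ((10*(-2 - 9))*(-95))*5 = ((10*(-11))*(-95))*5 = -110*(-95)*5 = 10450*5 = 52250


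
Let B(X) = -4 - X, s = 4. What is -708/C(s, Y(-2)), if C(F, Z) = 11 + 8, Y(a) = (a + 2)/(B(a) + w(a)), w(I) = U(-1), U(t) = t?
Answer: -708/19 ≈ -37.263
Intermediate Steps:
w(I) = -1
Y(a) = (2 + a)/(-5 - a) (Y(a) = (a + 2)/((-4 - a) - 1) = (2 + a)/(-5 - a))
C(F, Z) = 19
-708/C(s, Y(-2)) = -708/19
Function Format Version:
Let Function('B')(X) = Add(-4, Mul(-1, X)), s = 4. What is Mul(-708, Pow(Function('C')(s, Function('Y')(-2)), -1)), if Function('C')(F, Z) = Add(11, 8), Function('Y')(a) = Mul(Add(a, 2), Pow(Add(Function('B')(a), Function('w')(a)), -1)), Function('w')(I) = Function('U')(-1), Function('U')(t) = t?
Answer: Rational(-708, 19) ≈ -37.263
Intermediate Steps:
Function('w')(I) = -1
Function('Y')(a) = Mul(Pow(Add(-5, Mul(-1, a)), -1), Add(2, a)) (Function('Y')(a) = Mul(Add(a, 2), Pow(Add(Add(-4, Mul(-1, a)), -1), -1)) = Mul(Add(2, a), Pow(Add(-5, Mul(-1, a)), -1)) = Mul(Pow(Add(-5, Mul(-1, a)), -1), Add(2, a)))
Function('C')(F, Z) = 19
Mul(-708, Pow(Function('C')(s, Function('Y')(-2)), -1)) = Mul(-708, Pow(19, -1)) = Mul(-708, Rational(1, 19)) = Rational(-708, 19)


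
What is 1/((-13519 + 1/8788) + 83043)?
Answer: 8788/610976913 ≈ 1.4384e-5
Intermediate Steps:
1/((-13519 + 1/8788) + 83043) = 1/(-118804971/8788 + 83043) = 1/(610976913/8788) = 8788/610976913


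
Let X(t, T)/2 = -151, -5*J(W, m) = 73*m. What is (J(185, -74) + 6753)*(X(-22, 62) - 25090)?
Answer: -994528464/5 ≈ -1.9891e+8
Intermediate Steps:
J(W, m) = -73*m/5
X(t, T) = -302 (X(t, T) = 2*(-151) = -302)
(J(185, -74) + 6753)*(X(-22, 62) - 25090) = (-73/5*(-74) + 6753)*(-302 - 25090) = (5402/5 + 6753)*(-25392) = (39167/5)*(-25392) = -994528464/5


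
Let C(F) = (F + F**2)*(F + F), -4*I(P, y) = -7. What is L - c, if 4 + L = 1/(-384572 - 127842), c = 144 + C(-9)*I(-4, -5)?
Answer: 1086317679/512414 ≈ 2120.0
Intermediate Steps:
I(P, y) = 7/4 (I(P, y) = -1/4*(-7) = 7/4)
C(F) = 2*F*(F + F**2) (C(F) = (F + F**2)*(2*F) = 2*F*(F + F**2))
c = -2124 (c = 144 + (2*(-9)**2*(1 - 9))*(7/4) = 144 + (2*81*(-8))*(7/4) = 144 - 1296*7/4 = 144 - 2268 = -2124)
L = -2049657/512414 (L = -4 + 1/(-384572 - 127842) = -4 + 1/(-512414) = -4 - 1/512414 = -2049657/512414 ≈ -4.0000)
L - c = -2049657/512414 - 1*(-2124) = -2049657/512414 + 2124 = 1086317679/512414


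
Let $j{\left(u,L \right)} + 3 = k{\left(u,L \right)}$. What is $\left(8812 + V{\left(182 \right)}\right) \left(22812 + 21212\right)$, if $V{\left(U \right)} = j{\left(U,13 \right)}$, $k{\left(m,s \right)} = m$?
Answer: $395819784$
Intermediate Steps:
$j{\left(u,L \right)} = -3 + u$
$V{\left(U \right)} = -3 + U$
$\left(8812 + V{\left(182 \right)}\right) \left(22812 + 21212\right) = \left(8812 + \left(-3 + 182\right)\right) \left(22812 + 21212\right) = \left(8812 + 179\right) 44024 = 8991 \cdot 44024 = 395819784$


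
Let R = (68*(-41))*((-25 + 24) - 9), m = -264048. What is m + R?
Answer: -236168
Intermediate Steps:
R = 27880 (R = -2788*(-1 - 9) = -2788*(-10) = 27880)
m + R = -264048 + 27880 = -236168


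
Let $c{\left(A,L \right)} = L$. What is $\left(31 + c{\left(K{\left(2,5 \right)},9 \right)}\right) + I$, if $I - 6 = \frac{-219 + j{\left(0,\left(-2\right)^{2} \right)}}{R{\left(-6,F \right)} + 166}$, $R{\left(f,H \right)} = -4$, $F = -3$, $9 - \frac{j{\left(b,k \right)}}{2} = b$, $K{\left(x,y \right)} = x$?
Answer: $\frac{2417}{54} \approx 44.759$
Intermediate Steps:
$j{\left(b,k \right)} = 18 - 2 b$
$I = \frac{257}{54}$ ($I = 6 + \frac{-219 + \left(18 - 0\right)}{-4 + 166} = 6 + \frac{-219 + \left(18 + 0\right)}{162} = 6 + \left(-219 + 18\right) \frac{1}{162} = 6 - \frac{67}{54} = \frac{257}{54} \approx 4.7593$)
$\left(31 + c{\left(K{\left(2,5 \right)},9 \right)}\right) + I = \left(31 + 9\right) + \frac{257}{54} = 40 + \frac{257}{54} = \frac{2417}{54}$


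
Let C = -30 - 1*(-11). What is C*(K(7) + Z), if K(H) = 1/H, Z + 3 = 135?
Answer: -17575/7 ≈ -2510.7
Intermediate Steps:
Z = 132 (Z = -3 + 135 = 132)
C = -19 (C = -30 + 11 = -19)
K(H) = 1/H
C*(K(7) + Z) = -19*(1/7 + 132) = -19*925/7 = -17575/7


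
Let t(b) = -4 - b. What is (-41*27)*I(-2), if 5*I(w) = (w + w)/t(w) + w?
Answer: 0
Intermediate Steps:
I(w) = w/5 + 2*w/(5*(-4 - w)) (I(w) = ((w + w)/(-4 - w) + w)/5 = ((2*w)/(-4 - w) + w)/5 = (2*w/(-4 - w) + w)/5 = (w + 2*w/(-4 - w))/5 = w/5 + 2*w/(5*(-4 - w)))
(-41*27)*I(-2) = (-41*27)*((⅕)*(-2)*(2 - 2)/(4 - 2)) = -1107*(-2)*0/(5*2) = -1107*0 = 0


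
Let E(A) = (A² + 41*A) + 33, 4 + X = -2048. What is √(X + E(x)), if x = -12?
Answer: 3*I*√263 ≈ 48.652*I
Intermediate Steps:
X = -2052 (X = -4 - 2048 = -2052)
E(A) = 33 + A² + 41*A
√(X + E(x)) = √(-2052 + (33 + (-12)² + 41*(-12))) = √(-2052 + (33 + 144 - 492)) = √(-2052 - 315) = √(-2367) = 3*I*√263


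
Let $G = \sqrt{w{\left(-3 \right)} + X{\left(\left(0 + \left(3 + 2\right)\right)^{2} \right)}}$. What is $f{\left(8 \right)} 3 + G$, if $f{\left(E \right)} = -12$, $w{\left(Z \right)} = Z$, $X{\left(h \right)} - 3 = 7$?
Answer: $-36 + \sqrt{7} \approx -33.354$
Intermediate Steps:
$X{\left(h \right)} = 10$ ($X{\left(h \right)} = 3 + 7 = 10$)
$G = \sqrt{7}$ ($G = \sqrt{-3 + 10} = \sqrt{7} \approx 2.6458$)
$f{\left(8 \right)} 3 + G = \left(-12\right) 3 + \sqrt{7} = -36 + \sqrt{7}$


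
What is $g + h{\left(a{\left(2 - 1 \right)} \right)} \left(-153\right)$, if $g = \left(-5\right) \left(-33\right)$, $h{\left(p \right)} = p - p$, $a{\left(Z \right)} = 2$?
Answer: $165$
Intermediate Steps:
$h{\left(p \right)} = 0$
$g = 165$
$g + h{\left(a{\left(2 - 1 \right)} \right)} \left(-153\right) = 165 + 0 \left(-153\right) = 165 + 0 = 165$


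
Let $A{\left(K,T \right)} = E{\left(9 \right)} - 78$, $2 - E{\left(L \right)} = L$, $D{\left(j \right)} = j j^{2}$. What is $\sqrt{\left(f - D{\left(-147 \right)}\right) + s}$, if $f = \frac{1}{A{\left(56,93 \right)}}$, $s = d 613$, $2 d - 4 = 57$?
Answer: $\frac{\sqrt{92341843210}}{170} \approx 1787.5$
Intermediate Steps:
$d = \frac{61}{2}$ ($d = 2 + \frac{1}{2} \cdot 57 = 2 + \frac{57}{2} = \frac{61}{2} \approx 30.5$)
$D{\left(j \right)} = j^{3}$
$E{\left(L \right)} = 2 - L$
$s = \frac{37393}{2}$ ($s = \frac{61}{2} \cdot 613 = \frac{37393}{2} \approx 18697.0$)
$A{\left(K,T \right)} = -85$ ($A{\left(K,T \right)} = \left(2 - 9\right) - 78 = -7 - 78 = -85$)
$f = - \frac{1}{85}$ ($f = \frac{1}{-85} = - \frac{1}{85} \approx -0.011765$)
$\sqrt{\left(f - D{\left(-147 \right)}\right) + s} = \sqrt{\left(- \frac{1}{85} - \left(-147\right)^{3}\right) + \frac{37393}{2}} = \sqrt{\left(- \frac{1}{85} - -3176523\right) + \frac{37393}{2}} = \sqrt{\left(- \frac{1}{85} + 3176523\right) + \frac{37393}{2}} = \sqrt{\frac{270004454}{85} + \frac{37393}{2}} = \sqrt{\frac{543187313}{170}} = \frac{\sqrt{92341843210}}{170}$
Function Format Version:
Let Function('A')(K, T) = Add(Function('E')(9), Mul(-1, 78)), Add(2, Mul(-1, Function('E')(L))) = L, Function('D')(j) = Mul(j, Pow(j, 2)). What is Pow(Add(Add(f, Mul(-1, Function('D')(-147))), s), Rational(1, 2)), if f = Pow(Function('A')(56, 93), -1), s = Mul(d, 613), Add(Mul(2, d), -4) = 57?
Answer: Mul(Rational(1, 170), Pow(92341843210, Rational(1, 2))) ≈ 1787.5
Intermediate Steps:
d = Rational(61, 2) (d = Add(2, Mul(Rational(1, 2), 57)) = Add(2, Rational(57, 2)) = Rational(61, 2) ≈ 30.500)
Function('D')(j) = Pow(j, 3)
Function('E')(L) = Add(2, Mul(-1, L))
s = Rational(37393, 2) (s = Mul(Rational(61, 2), 613) = Rational(37393, 2) ≈ 18697.)
Function('A')(K, T) = -85 (Function('A')(K, T) = Add(Add(2, Mul(-1, 9)), Mul(-1, 78)) = Add(Add(2, -9), -78) = Add(-7, -78) = -85)
f = Rational(-1, 85) (f = Pow(-85, -1) = Rational(-1, 85) ≈ -0.011765)
Pow(Add(Add(f, Mul(-1, Function('D')(-147))), s), Rational(1, 2)) = Pow(Add(Add(Rational(-1, 85), Mul(-1, Pow(-147, 3))), Rational(37393, 2)), Rational(1, 2)) = Pow(Add(Add(Rational(-1, 85), Mul(-1, -3176523)), Rational(37393, 2)), Rational(1, 2)) = Pow(Add(Add(Rational(-1, 85), 3176523), Rational(37393, 2)), Rational(1, 2)) = Pow(Add(Rational(270004454, 85), Rational(37393, 2)), Rational(1, 2)) = Pow(Rational(543187313, 170), Rational(1, 2)) = Mul(Rational(1, 170), Pow(92341843210, Rational(1, 2)))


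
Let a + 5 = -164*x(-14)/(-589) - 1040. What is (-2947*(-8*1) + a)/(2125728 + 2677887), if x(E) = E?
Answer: 4422821/943109745 ≈ 0.0046896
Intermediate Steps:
a = -617801/589 (a = -5 + (-(-2296)/(-589) - 1040) = -5 + (-(-2296)*(-1)/589 - 1040) = -5 + (-164*14/589 - 1040) = -5 + (-2296/589 - 1040) = -5 - 614856/589 = -617801/589 ≈ -1048.9)
(-2947*(-8*1) + a)/(2125728 + 2677887) = (-2947*(-8*1) - 617801/589)/(2125728 + 2677887) = (-(-23576) - 617801/589)/4803615 = (-2947*(-8) - 617801/589)*(1/4803615) = (23576 - 617801/589)*(1/4803615) = (13268463/589)*(1/4803615) = 4422821/943109745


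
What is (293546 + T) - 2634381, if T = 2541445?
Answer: 200610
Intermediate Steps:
(293546 + T) - 2634381 = (293546 + 2541445) - 2634381 = 2834991 - 2634381 = 200610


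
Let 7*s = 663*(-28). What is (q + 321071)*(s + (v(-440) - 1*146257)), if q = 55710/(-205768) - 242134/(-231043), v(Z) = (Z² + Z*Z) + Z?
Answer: 1815297332634119805093/23770628012 ≈ 7.6367e+10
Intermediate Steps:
v(Z) = Z + 2*Z² (v(Z) = (Z² + Z²) + Z = 2*Z² + Z = Z + 2*Z²)
s = -2652 (s = (663*(-28))/7 = (⅐)*(-18564) = -2652)
q = 18476011691/23770628012 (q = 55710*(-1/205768) - 242134*(-1/231043) = -27855/102884 + 242134/231043 = 18476011691/23770628012 ≈ 0.77726)
(q + 321071)*(s + (v(-440) - 1*146257)) = (18476011691/23770628012 + 321071)*(-2652 + (-440*(1 + 2*(-440)) - 1*146257)) = 7632077782452543*(-2652 + (-440*(1 - 880) - 146257))/23770628012 = 7632077782452543*(-2652 + (-440*(-879) - 146257))/23770628012 = 7632077782452543*(-2652 + (386760 - 146257))/23770628012 = 7632077782452543*(-2652 + 240503)/23770628012 = (7632077782452543/23770628012)*237851 = 1815297332634119805093/23770628012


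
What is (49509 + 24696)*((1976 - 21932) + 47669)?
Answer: 2056443165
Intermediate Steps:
(49509 + 24696)*((1976 - 21932) + 47669) = 74205*(-19956 + 47669) = 74205*27713 = 2056443165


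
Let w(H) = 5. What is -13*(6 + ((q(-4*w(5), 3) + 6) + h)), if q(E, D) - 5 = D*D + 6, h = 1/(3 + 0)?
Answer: -1261/3 ≈ -420.33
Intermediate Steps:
h = ⅓ (h = 1/3 = ⅓ ≈ 0.33333)
q(E, D) = 11 + D² (q(E, D) = 5 + (D*D + 6) = 5 + (D² + 6) = 5 + (6 + D²) = 11 + D²)
-13*(6 + ((q(-4*w(5), 3) + 6) + h)) = -13*(6 + (((11 + 3²) + 6) + ⅓)) = -13*(6 + (((11 + 9) + 6) + ⅓)) = -13*(6 + ((20 + 6) + ⅓)) = -13*(6 + (26 + ⅓)) = -13*(6 + 79/3) = -13*97/3 = -1261/3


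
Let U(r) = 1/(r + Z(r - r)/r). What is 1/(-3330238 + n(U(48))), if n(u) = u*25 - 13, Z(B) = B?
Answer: -48/159852023 ≈ -3.0028e-7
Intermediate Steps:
U(r) = 1/r (U(r) = 1/(r + (r - r)/r) = 1/(r + 0/r) = 1/(r + 0) = 1/r)
n(u) = -13 + 25*u (n(u) = 25*u - 13 = -13 + 25*u)
1/(-3330238 + n(U(48))) = 1/(-3330238 + (-13 + 25/48)) = 1/(-3330238 - 599/48) = 1/(-159852023/48) = -48/159852023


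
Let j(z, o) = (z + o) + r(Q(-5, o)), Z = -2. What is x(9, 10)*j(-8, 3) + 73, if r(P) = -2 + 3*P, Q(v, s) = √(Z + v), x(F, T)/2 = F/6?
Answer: 52 + 9*I*√7 ≈ 52.0 + 23.812*I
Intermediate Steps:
x(F, T) = F/3 (x(F, T) = 2*(F/6) = F/3)
Q(v, s) = √(-2 + v)
j(z, o) = -2 + o + z + 3*I*√7 (j(z, o) = (z + o) + (-2 + 3*√(-2 - 5)) = (o + z) + (-2 + 3*√(-7)) = (o + z) + (-2 + 3*(I*√7)) = (o + z) + (-2 + 3*I*√7) = -2 + o + z + 3*I*√7)
x(9, 10)*j(-8, 3) + 73 = ((⅓)*9)*(-2 + 3 - 8 + 3*I*√7) + 73 = 3*(-7 + 3*I*√7) + 73 = (-21 + 9*I*√7) + 73 = 52 + 9*I*√7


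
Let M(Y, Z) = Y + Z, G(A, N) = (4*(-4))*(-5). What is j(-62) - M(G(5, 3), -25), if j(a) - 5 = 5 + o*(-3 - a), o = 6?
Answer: 309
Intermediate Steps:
G(A, N) = 80 (G(A, N) = -16*(-5) = 80)
j(a) = -8 - 6*a (j(a) = 5 + (5 + 6*(-3 - a)) = 5 + (5 + (-18 - 6*a)) = 5 + (-13 - 6*a) = -8 - 6*a)
j(-62) - M(G(5, 3), -25) = (-8 - 6*(-62)) - (80 - 25) = (-8 + 372) - 1*55 = 364 - 55 = 309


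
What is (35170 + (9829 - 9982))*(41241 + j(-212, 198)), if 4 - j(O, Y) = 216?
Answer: 1436712493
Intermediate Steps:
j(O, Y) = -212 (j(O, Y) = 4 - 1*216 = 4 - 216 = -212)
(35170 + (9829 - 9982))*(41241 + j(-212, 198)) = (35170 + (9829 - 9982))*(41241 - 212) = (35170 - 153)*41029 = 35017*41029 = 1436712493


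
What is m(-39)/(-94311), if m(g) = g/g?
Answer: -1/94311 ≈ -1.0603e-5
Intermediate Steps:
m(g) = 1
m(-39)/(-94311) = 1/(-94311) = 1*(-1/94311) = -1/94311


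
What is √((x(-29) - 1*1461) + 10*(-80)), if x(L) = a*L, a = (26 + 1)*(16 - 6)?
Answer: I*√10091 ≈ 100.45*I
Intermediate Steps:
a = 270 (a = 27*10 = 270)
x(L) = 270*L
√((x(-29) - 1*1461) + 10*(-80)) = √((270*(-29) - 1*1461) + 10*(-80)) = √((-7830 - 1461) - 800) = √(-9291 - 800) = √(-10091) = I*√10091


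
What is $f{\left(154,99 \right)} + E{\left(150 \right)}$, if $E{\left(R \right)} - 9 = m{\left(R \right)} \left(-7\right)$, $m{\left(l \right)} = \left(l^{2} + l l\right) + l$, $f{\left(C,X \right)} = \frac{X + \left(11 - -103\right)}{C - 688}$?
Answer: $- \frac{56255369}{178} \approx -3.1604 \cdot 10^{5}$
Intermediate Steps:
$f{\left(C,X \right)} = \frac{114 + X}{-688 + C}$ ($f{\left(C,X \right)} = \frac{X + \left(11 + 103\right)}{-688 + C} = \frac{X + 114}{-688 + C} = \frac{114 + X}{-688 + C}$)
$m{\left(l \right)} = l + 2 l^{2}$ ($m{\left(l \right)} = \left(l^{2} + l^{2}\right) + l = 2 l^{2} + l = l + 2 l^{2}$)
$E{\left(R \right)} = 9 - 7 R \left(1 + 2 R\right)$ ($E{\left(R \right)} = 9 + R \left(1 + 2 R\right) \left(-7\right) = 9 - 7 R \left(1 + 2 R\right)$)
$f{\left(154,99 \right)} + E{\left(150 \right)} = \frac{114 + 99}{-688 + 154} + \left(9 - 1050 \left(1 + 2 \cdot 150\right)\right) = \frac{1}{-534} \cdot 213 + \left(9 - 1050 \left(1 + 300\right)\right) = \left(- \frac{1}{534}\right) 213 + \left(9 - 1050 \cdot 301\right) = - \frac{71}{178} + \left(9 - 316050\right) = - \frac{71}{178} - 316041 = - \frac{56255369}{178}$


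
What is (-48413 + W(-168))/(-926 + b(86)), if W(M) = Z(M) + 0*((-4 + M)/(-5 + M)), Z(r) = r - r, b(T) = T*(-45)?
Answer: 48413/4796 ≈ 10.094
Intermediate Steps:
b(T) = -45*T
Z(r) = 0
W(M) = 0 (W(M) = 0 + 0*((-4 + M)/(-5 + M)) = 0 + 0 = 0)
(-48413 + W(-168))/(-926 + b(86)) = (-48413 + 0)/(-926 - 45*86) = -48413/(-926 - 3870) = -48413/(-4796) = -48413*(-1/4796) = 48413/4796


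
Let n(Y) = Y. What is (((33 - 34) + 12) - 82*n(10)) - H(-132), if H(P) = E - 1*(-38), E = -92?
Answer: -755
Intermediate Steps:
H(P) = -54 (H(P) = -92 - 1*(-38) = -92 + 38 = -54)
(((33 - 34) + 12) - 82*n(10)) - H(-132) = (((33 - 34) + 12) - 82*10) - 1*(-54) = ((-1 + 12) - 820) + 54 = (11 - 820) + 54 = -809 + 54 = -755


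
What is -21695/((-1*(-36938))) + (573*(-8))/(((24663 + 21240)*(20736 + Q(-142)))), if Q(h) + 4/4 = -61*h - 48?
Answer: -885691769029/1507973866542 ≈ -0.58734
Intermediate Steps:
Q(h) = -49 - 61*h (Q(h) = -1 + (-61*h - 48) = -1 + (-48 - 61*h) = -49 - 61*h)
-21695/((-1*(-36938))) + (573*(-8))/(((24663 + 21240)*(20736 + Q(-142)))) = -21695/((-1*(-36938))) + (573*(-8))/(((24663 + 21240)*(20736 + (-49 - 61*(-142))))) = -21695/36938 - 4584*1/(45903*(20736 + (-49 + 8662))) = -21695*1/36938 - 4584*1/(45903*(20736 + 8613)) = -21695/36938 - 4584/(45903*29349) = -21695/36938 - 4584/1347207147 = -21695/36938 - 4584*1/1347207147 = -21695/36938 - 1528/449069049 = -885691769029/1507973866542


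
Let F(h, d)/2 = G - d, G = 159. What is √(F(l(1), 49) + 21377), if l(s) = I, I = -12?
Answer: √21597 ≈ 146.96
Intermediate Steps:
l(s) = -12
F(h, d) = 318 - 2*d (F(h, d) = 2*(159 - d) = 318 - 2*d)
√(F(l(1), 49) + 21377) = √((318 - 2*49) + 21377) = √((318 - 98) + 21377) = √(220 + 21377) = √21597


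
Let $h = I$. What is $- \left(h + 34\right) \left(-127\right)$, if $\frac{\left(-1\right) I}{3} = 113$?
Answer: $-38735$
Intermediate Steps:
$I = -339$ ($I = \left(-3\right) 113 = -339$)
$h = -339$
$- \left(h + 34\right) \left(-127\right) = - \left(-339 + 34\right) \left(-127\right) = - \left(-305\right) \left(-127\right) = \left(-1\right) 38735 = -38735$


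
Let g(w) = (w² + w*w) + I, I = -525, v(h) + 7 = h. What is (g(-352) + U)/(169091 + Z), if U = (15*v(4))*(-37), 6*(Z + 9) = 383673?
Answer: 29288/27415 ≈ 1.0683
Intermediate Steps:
Z = 127873/2 (Z = -9 + (⅙)*383673 = -9 + 127891/2 = 127873/2 ≈ 63937.)
v(h) = -7 + h
U = 1665 (U = (15*(-7 + 4))*(-37) = (15*(-3))*(-37) = -45*(-37) = 1665)
g(w) = -525 + 2*w² (g(w) = (w² + w*w) - 525 = (w² + w²) - 525 = 2*w² - 525 = -525 + 2*w²)
(g(-352) + U)/(169091 + Z) = ((-525 + 2*(-352)²) + 1665)/(169091 + 127873/2) = ((-525 + 2*123904) + 1665)/(466055/2) = ((-525 + 247808) + 1665)*(2/466055) = (247283 + 1665)*(2/466055) = 248948*(2/466055) = 29288/27415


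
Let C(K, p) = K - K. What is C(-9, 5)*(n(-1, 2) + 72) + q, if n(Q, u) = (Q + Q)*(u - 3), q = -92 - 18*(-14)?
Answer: 160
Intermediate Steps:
q = 160 (q = -92 + 252 = 160)
n(Q, u) = 2*Q*(-3 + u) (n(Q, u) = (2*Q)*(-3 + u) = 2*Q*(-3 + u))
C(K, p) = 0
C(-9, 5)*(n(-1, 2) + 72) + q = 0*(2*(-1)*(-3 + 2) + 72) + 160 = 0*(2*(-1)*(-1) + 72) + 160 = 0*(2 + 72) + 160 = 0*74 + 160 = 0 + 160 = 160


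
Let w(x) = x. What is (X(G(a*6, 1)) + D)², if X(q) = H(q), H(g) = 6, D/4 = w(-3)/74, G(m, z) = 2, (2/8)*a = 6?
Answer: 46656/1369 ≈ 34.080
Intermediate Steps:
a = 24 (a = 4*6 = 24)
D = -6/37 (D = 4*(-3/74) = -6/37 ≈ -0.16216)
X(q) = 6
(X(G(a*6, 1)) + D)² = (6 - 6/37)² = (216/37)² = 46656/1369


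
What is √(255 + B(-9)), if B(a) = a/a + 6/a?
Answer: √2298/3 ≈ 15.979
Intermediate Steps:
B(a) = 1 + 6/a
√(255 + B(-9)) = √(255 + (6 - 9)/(-9)) = √(255 - ⅑*(-3)) = √(255 + ⅓) = √(766/3) = √2298/3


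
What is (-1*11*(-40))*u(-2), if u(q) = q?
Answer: -880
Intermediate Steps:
(-1*11*(-40))*u(-2) = (-1*11*(-40))*(-2) = -11*(-40)*(-2) = 440*(-2) = -880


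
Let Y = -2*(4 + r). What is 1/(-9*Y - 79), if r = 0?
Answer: -⅐ ≈ -0.14286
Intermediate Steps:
Y = -8 (Y = -2*(4 + 0) = -2*4 = -8)
1/(-9*Y - 79) = 1/(-9*(-8) - 79) = 1/(72 - 79) = 1/(-7) = -⅐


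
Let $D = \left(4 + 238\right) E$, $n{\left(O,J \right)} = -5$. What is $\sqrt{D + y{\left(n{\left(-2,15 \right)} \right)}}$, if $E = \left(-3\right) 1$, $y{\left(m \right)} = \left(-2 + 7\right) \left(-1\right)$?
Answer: $i \sqrt{731} \approx 27.037 i$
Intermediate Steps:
$y{\left(m \right)} = -5$ ($y{\left(m \right)} = 5 \left(-1\right) = -5$)
$E = -3$
$D = -726$ ($D = \left(4 + 238\right) \left(-3\right) = 242 \left(-3\right) = -726$)
$\sqrt{D + y{\left(n{\left(-2,15 \right)} \right)}} = \sqrt{-726 - 5} = \sqrt{-731} = i \sqrt{731}$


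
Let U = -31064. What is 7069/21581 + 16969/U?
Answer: -146616573/670392184 ≈ -0.21870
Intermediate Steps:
7069/21581 + 16969/U = 7069/21581 + 16969/(-31064) = 7069*(1/21581) + 16969*(-1/31064) = 7069/21581 - 16969/31064 = -146616573/670392184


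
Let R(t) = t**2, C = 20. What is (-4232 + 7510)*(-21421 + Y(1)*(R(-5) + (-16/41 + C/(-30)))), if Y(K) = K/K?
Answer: -8627164964/123 ≈ -7.0140e+7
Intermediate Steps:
Y(K) = 1
(-4232 + 7510)*(-21421 + Y(1)*(R(-5) + (-16/41 + C/(-30)))) = (-4232 + 7510)*(-21421 + 1*((-5)**2 + (-16/41 + 20/(-30)))) = 3278*(-21421 + 1*(25 + (-16*1/41 + 20*(-1/30)))) = 3278*(-21421 + 1*(25 + (-16/41 - 2/3))) = 3278*(-21421 + 1*(25 - 130/123)) = 3278*(-21421 + 1*(2945/123)) = 3278*(-21421 + 2945/123) = 3278*(-2631838/123) = -8627164964/123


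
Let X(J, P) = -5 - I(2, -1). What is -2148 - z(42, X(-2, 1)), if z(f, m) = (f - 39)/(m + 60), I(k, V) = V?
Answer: -120291/56 ≈ -2148.1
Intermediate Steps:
X(J, P) = -4 (X(J, P) = -5 - 1*(-1) = -5 + 1 = -4)
z(f, m) = (-39 + f)/(60 + m)
-2148 - z(42, X(-2, 1)) = -2148 - (-39 + 42)/(60 - 4) = -2148 - 3/56 = -120291/56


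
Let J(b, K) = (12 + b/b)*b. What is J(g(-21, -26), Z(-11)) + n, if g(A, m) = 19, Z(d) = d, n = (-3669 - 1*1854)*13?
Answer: -71552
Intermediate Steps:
n = -71799 (n = (-3669 - 1854)*13 = -5523*13 = -71799)
J(b, K) = 13*b (J(b, K) = (12 + 1)*b = 13*b)
J(g(-21, -26), Z(-11)) + n = 13*19 - 71799 = 247 - 71799 = -71552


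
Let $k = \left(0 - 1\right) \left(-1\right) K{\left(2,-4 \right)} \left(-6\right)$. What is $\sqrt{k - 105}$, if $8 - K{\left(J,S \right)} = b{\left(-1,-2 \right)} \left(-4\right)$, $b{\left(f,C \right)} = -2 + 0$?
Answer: $i \sqrt{105} \approx 10.247 i$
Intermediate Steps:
$b{\left(f,C \right)} = -2$
$K{\left(J,S \right)} = 0$ ($K{\left(J,S \right)} = 8 - \left(-2\right) \left(-4\right) = 8 - 8 = 0$)
$k = 0$ ($k = \left(0 - 1\right) \left(-1\right) 0 \left(-6\right) = \left(-1\right) \left(-1\right) 0 \left(-6\right) = 1 \cdot 0 \left(-6\right) = 0 \left(-6\right) = 0$)
$\sqrt{k - 105} = \sqrt{0 - 105} = \sqrt{-105} = i \sqrt{105}$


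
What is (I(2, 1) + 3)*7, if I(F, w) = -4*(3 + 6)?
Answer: -231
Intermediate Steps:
I(F, w) = -36 (I(F, w) = -4*9 = -36)
(I(2, 1) + 3)*7 = (-36 + 3)*7 = -33*7 = -231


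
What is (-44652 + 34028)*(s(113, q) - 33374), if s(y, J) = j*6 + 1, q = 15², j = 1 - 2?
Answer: 354618496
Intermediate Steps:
j = -1
q = 225
s(y, J) = -5 (s(y, J) = -1*6 + 1 = -6 + 1 = -5)
(-44652 + 34028)*(s(113, q) - 33374) = (-44652 + 34028)*(-5 - 33374) = -10624*(-33379) = 354618496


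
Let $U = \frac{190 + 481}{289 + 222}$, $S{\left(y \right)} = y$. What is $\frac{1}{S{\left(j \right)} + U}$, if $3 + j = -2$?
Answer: $- \frac{511}{1884} \approx -0.27123$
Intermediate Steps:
$j = -5$ ($j = -3 - 2 = -5$)
$U = \frac{671}{511} \approx 1.3131$
$\frac{1}{S{\left(j \right)} + U} = \frac{1}{-5 + \frac{671}{511}} = \frac{1}{- \frac{1884}{511}} = - \frac{511}{1884}$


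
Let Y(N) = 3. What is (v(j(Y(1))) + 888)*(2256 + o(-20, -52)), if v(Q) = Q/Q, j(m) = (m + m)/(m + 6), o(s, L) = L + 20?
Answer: 1977136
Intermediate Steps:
o(s, L) = 20 + L
j(m) = 2*m/(6 + m) (j(m) = (2*m)/(6 + m) = 2*m/(6 + m))
v(Q) = 1
(v(j(Y(1))) + 888)*(2256 + o(-20, -52)) = (1 + 888)*(2256 + (20 - 52)) = 889*(2256 - 32) = 889*2224 = 1977136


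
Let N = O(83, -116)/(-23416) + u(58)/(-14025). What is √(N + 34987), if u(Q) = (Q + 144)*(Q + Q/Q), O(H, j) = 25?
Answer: √37733518397706504978/32840940 ≈ 187.05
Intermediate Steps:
u(Q) = (1 + Q)*(144 + Q) (u(Q) = (144 + Q)*(Q + 1) = (144 + Q)*(1 + Q) = (1 + Q)*(144 + Q))
N = -279422513/328409400 (N = 25/(-23416) + (144 + 58² + 145*58)/(-14025) = 25*(-1/23416) + (144 + 3364 + 8410)*(-1/14025) = -25/23416 + 11918*(-1/14025) = -25/23416 - 11918/14025 = -279422513/328409400 ≈ -0.85084)
√(N + 34987) = √(-279422513/328409400 + 34987) = √(11489780255287/328409400) = √37733518397706504978/32840940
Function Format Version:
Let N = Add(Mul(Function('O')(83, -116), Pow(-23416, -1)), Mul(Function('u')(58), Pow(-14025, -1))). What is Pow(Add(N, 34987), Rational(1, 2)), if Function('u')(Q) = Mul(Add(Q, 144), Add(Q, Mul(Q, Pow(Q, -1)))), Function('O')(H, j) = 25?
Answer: Mul(Rational(1, 32840940), Pow(37733518397706504978, Rational(1, 2))) ≈ 187.05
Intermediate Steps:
Function('u')(Q) = Mul(Add(1, Q), Add(144, Q)) (Function('u')(Q) = Mul(Add(144, Q), Add(Q, 1)) = Mul(Add(144, Q), Add(1, Q)) = Mul(Add(1, Q), Add(144, Q)))
N = Rational(-279422513, 328409400) (N = Add(Mul(25, Pow(-23416, -1)), Mul(Add(144, Pow(58, 2), Mul(145, 58)), Pow(-14025, -1))) = Add(Mul(25, Rational(-1, 23416)), Mul(Add(144, 3364, 8410), Rational(-1, 14025))) = Add(Rational(-25, 23416), Mul(11918, Rational(-1, 14025))) = Add(Rational(-25, 23416), Rational(-11918, 14025)) = Rational(-279422513, 328409400) ≈ -0.85084)
Pow(Add(N, 34987), Rational(1, 2)) = Pow(Add(Rational(-279422513, 328409400), 34987), Rational(1, 2)) = Pow(Rational(11489780255287, 328409400), Rational(1, 2)) = Mul(Rational(1, 32840940), Pow(37733518397706504978, Rational(1, 2)))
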